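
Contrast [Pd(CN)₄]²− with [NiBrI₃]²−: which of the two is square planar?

[Pd(CN)₄]²−

For [Pd(CN)₄]²−: Summing ligand charges against the −2 overall charge gives an oxidation state of +2 for palladium. Group 10 minus oxidation state 2 gives a d⁸ configuration. A 4d d⁸ ion has a large crystal-field splitting; square planar leaves the high-energy d_{x²−y²} orbital empty and maximises CFSE. → square planar.
For [NiBrI₃]²−: Each bromide is −1; each iodide is −1; balancing the −2 overall charge requires Ni(II). Nickel is a group-10 element; Ni(II) is therefore d⁸. Bromide and iodide are weak-field ligands. With weak-field ligands the CFSE gain from square planar is small, so a 3d d⁸ ion takes the sterically preferred tetrahedral geometry. → tetrahedral.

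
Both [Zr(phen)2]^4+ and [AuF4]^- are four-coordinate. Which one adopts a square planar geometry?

For [Zr(phen)2]^4+: Summing ligand charges against the +4 overall charge gives an oxidation state of +4 for zirconium. Zr sits in group 4, so the d-electron count is 4 − 4 = 0. A d⁰ ion has no crystal-field stabilisation preference between square planar and tetrahedral, so four ligands adopt the sterically favoured tetrahedral geometry. → tetrahedral.
For [AuF4]^-: Each fluoride is −1; balancing the −1 overall charge requires Au(III). Gold is a group-11 element; Au(III) is therefore d⁸. A 5d d⁸ ion has a large crystal-field splitting; square planar leaves the high-energy d_{x²−y²} orbital empty and maximises CFSE. → square planar.

[AuF4]^-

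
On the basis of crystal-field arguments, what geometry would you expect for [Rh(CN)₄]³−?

Each cyanide is −1; balancing the −3 overall charge requires Rh(I).
Group 9 minus oxidation state 1 gives a d⁸ configuration.
Coordination number: 4.
A 4d d⁸ ion has a large crystal-field splitting; square planar leaves the high-energy d_{x²−y²} orbital empty and maximises CFSE.

square planar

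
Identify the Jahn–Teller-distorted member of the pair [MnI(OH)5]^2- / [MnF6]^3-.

[MnI(OH)5]^2-: Each iodide is −1; each hydroxide is −1; balancing the −2 overall charge requires Mn(IV). Mn sits in group 7, so the d-electron count is 7 − 4 = 3. The d³ configuration leaves the e_g set evenly filled (or empty) — no strong Jahn–Teller driving force.
[MnF6]^3-: Summing ligand charges against the −3 overall charge gives an oxidation state of +3 for manganese. Mn sits in group 7, so the d-electron count is 7 − 3 = 4. Fluoride is a weak-field ligand for a first-row metal, so the complex is high-spin. The t₂g³e_g¹ (high-spin) configuration has an unevenly filled e_g set; the Jahn–Teller theorem predicts a tetragonal distortion (typically axial elongation) to lift the degeneracy.

[MnF6]^3-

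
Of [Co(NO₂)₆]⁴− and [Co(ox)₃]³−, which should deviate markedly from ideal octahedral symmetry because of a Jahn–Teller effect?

[Co(NO₂)₆]⁴−

[Co(NO₂)₆]⁴−: Summing ligand charges against the −4 overall charge gives an oxidation state of +2 for cobalt. Group 9 minus oxidation state 2 gives a d⁷ configuration. Nitro (N-bound nitrite) is a strong-field ligand (high in the spectrochemical series) for a first-row metal, so the complex is low-spin. The t₂g⁶e_g¹ (low-spin) configuration has an unevenly filled e_g set; the Jahn–Teller theorem predicts a tetragonal distortion (typically axial elongation) to lift the degeneracy.
[Co(ox)₃]³−: Summing ligand charges against the −3 overall charge gives an oxidation state of +3 for cobalt. Cobalt is a group-9 element; Co(III) is therefore d⁶. Co(III) has an exceptionally large octahedral splitting and is low-spin with essentially every ligand except fluoride. The d⁶ configuration leaves the e_g set evenly filled (or empty) — no strong Jahn–Teller driving force.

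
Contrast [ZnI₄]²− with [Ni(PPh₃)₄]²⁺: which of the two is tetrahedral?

[ZnI₄]²−

For [ZnI₄]²−: Each iodide is −1; balancing the −2 overall charge requires Zn(II). Zinc is a group-12 element; Zn(II) is therefore d¹⁰. A d¹⁰ ion has no crystal-field stabilisation preference between square planar and tetrahedral, so four ligands adopt the sterically favoured tetrahedral geometry. → tetrahedral.
For [Ni(PPh₃)₄]²⁺: Triphenylphosphine is neutral; balancing the +2 overall charge requires Ni(II). Nickel is a group-10 element; Ni(II) is therefore d⁸. Triphenylphosphine is a strong-field ligand (high in the spectrochemical series). A 3d d⁸ ion with strong-field ligands gains enough CFSE to favour square planar over tetrahedral. → square planar.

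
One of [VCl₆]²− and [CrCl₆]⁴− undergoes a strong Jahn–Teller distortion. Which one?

[VCl₆]²−: Summing ligand charges against the −2 overall charge gives an oxidation state of +4 for vanadium. Vanadium is a group-5 element; V(IV) is therefore d¹. The d¹ configuration leaves the e_g set evenly filled (or empty) — no strong Jahn–Teller driving force.
[CrCl₆]⁴−: Each chloride is −1; balancing the −4 overall charge requires Cr(II). Cr sits in group 6, so the d-electron count is 6 − 2 = 4. Chloride is a weak-field ligand for a first-row metal, so the complex is high-spin. The t₂g³e_g¹ (high-spin) configuration has an unevenly filled e_g set; the Jahn–Teller theorem predicts a tetragonal distortion (typically axial elongation) to lift the degeneracy.

[CrCl₆]⁴−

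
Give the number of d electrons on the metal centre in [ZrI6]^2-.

d0

Each iodide is −1; balancing the −2 overall charge requires Zr(IV).
Zirconium is a group-4 element; Zr(IV) is therefore d⁰.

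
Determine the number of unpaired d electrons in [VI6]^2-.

Summing ligand charges against the −2 overall charge gives an oxidation state of +4 for vanadium.
Vanadium is a group-5 element; V(IV) is therefore d¹.
In an octahedral field the d¹ configuration is t₂g¹e_g⁰ (only one arrangement possible), giving 1 unpaired electron.

1 unpaired electron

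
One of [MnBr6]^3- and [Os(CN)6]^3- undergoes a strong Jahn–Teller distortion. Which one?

[MnBr6]^3-: Summing ligand charges against the −3 overall charge gives an oxidation state of +3 for manganese. Mn sits in group 7, so the d-electron count is 7 − 3 = 4. Bromide is a weak-field ligand for a first-row metal, so the complex is high-spin. The t₂g³e_g¹ (high-spin) configuration has an unevenly filled e_g set; the Jahn–Teller theorem predicts a tetragonal distortion (typically axial elongation) to lift the degeneracy.
[Os(CN)6]^3-: Ligand charges: each cyanide is −1. With an overall charge of −3 the osmium centre must be in the +3 oxidation state. Group 8 minus oxidation state 3 gives a d⁵ configuration. A 5d ion has a large Δₒ and is invariably low-spin. The d⁵ configuration leaves the e_g set evenly filled (or empty) — no strong Jahn–Teller driving force.

[MnBr6]^3-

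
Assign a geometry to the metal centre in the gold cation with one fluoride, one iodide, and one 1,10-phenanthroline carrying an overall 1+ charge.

square planar

Ligand charges: each fluoride is −1; each iodide is −1; 1,10-phenanthroline is neutral. With an overall charge of +1 the gold centre must be in the +3 oxidation state.
Gold is a group-11 element; Au(III) is therefore d⁸.
Counting donor atoms: 1×fluoride (monodentate) → 1 donor; 1×iodide (monodentate) → 1 donor; 1×1,10-phenanthroline (bidentate) → 2 donors. Coordination number = 4.
A 5d d⁸ ion has a large crystal-field splitting; square planar leaves the high-energy d_{x²−y²} orbital empty and maximises CFSE.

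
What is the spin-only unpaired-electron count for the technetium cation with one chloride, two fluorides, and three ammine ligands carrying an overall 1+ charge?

3 unpaired electrons

Each chloride is −1; each fluoride is −1; ammonia is neutral; balancing the +1 overall charge requires Tc(IV).
Group 7 minus oxidation state 4 gives a d³ configuration.
In an octahedral field the d³ configuration is t₂g³e_g⁰ (only one arrangement possible), giving 3 unpaired electrons.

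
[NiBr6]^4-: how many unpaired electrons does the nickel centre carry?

2

Each bromide is −1; balancing the −4 overall charge requires Ni(II).
Group 10 minus oxidation state 2 gives a d⁸ configuration.
In an octahedral field the d⁸ configuration is t₂g⁶e_g² (only one arrangement possible), giving 2 unpaired electrons.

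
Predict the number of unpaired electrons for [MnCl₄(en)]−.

4

Ligand charges: each chloride is −1; ethylenediamine is neutral. With an overall charge of −1 the manganese centre must be in the +3 oxidation state.
Mn sits in group 7, so the d-electron count is 7 − 3 = 4.
Counting donor atoms: 4×chloride (monodentate) → 4 donors; 1×ethylenediamine (bidentate) → 2 donors. Coordination number = 6.
The spin state decides the count: Chloride is a weak-field ligand for a first-row metal, so the complex is high-spin.
An octahedral high-spin d⁴ ion is t₂g³e_g¹, giving 4 unpaired electrons.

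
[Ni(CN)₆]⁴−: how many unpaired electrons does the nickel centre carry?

Ligand charges: each cyanide is −1. With an overall charge of −4 the nickel centre must be in the +2 oxidation state.
Ni sits in group 10, so the d-electron count is 10 − 2 = 8.
In an octahedral field the d⁸ configuration is t₂g⁶e_g² (only one arrangement possible), giving 2 unpaired electrons.

2 unpaired electrons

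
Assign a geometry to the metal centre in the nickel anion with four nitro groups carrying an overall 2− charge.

square planar

Each nitro (N-bound nitrite) is −1; balancing the −2 overall charge requires Ni(II).
Ni sits in group 10, so the d-electron count is 10 − 2 = 8.
Coordination number: 4.
Nitro (N-bound nitrite) is a strong-field ligand (high in the spectrochemical series).
A 3d d⁸ ion with strong-field ligands gains enough CFSE to favour square planar over tetrahedral.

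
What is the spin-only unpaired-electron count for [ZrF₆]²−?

Each fluoride is −1; balancing the −2 overall charge requires Zr(IV).
Group 4 minus oxidation state 4 gives a d⁰ configuration.
In an octahedral field the d⁰ configuration is t₂g⁰e_g⁰, giving 0 unpaired electrons.

0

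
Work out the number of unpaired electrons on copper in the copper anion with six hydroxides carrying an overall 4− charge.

Each hydroxide is −1; balancing the −4 overall charge requires Cu(II).
Copper is a group-11 element; Cu(II) is therefore d⁹.
In an octahedral field the d⁹ configuration is t₂g⁶e_g³ (only one arrangement possible), giving 1 unpaired electron.

1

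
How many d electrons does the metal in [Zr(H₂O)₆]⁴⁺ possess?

Summing ligand charges against the +4 overall charge gives an oxidation state of +4 for zirconium.
Zirconium is a group-4 element; Zr(IV) is therefore d⁰.

d0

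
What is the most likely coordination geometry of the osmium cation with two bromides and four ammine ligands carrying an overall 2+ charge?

octahedral

Summing ligand charges against the +2 overall charge gives an oxidation state of +4 for osmium.
Group 8 minus oxidation state 4 gives a d⁴ configuration.
Coordination number: 6.
Six donors around a single metal centre give an octahedral coordination sphere.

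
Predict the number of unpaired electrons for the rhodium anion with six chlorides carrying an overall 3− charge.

0

Each chloride is −1; balancing the −3 overall charge requires Rh(III).
Group 9 minus oxidation state 3 gives a d⁶ configuration.
The spin state decides the count: a 4d ion has a large Δₒ and is invariably low-spin.
An octahedral low-spin d⁶ ion is t₂g⁶e_g⁰, giving 0 unpaired electrons.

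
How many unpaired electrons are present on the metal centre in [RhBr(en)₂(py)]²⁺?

0 unpaired electrons

Summing ligand charges against the +2 overall charge gives an oxidation state of +3 for rhodium.
Group 9 minus oxidation state 3 gives a d⁶ configuration.
Counting donor atoms: 1×bromide (monodentate) → 1 donor; 2×ethylenediamine (bidentate) → 4 donors; 1×pyridine (monodentate) → 1 donor. Coordination number = 6.
The spin state decides the count: a 4d ion has a large Δₒ and is invariably low-spin.
An octahedral low-spin d⁶ ion is t₂g⁶e_g⁰, giving 0 unpaired electrons.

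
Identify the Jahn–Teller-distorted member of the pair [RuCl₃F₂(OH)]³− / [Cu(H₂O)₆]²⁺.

[Cu(H₂O)₆]²⁺

[RuCl₃F₂(OH)]³−: Each chloride is −1; each fluoride is −1; each hydroxide is −1; balancing the −3 overall charge requires Ru(III). Group 8 minus oxidation state 3 gives a d⁵ configuration. A 4d ion has a large Δₒ and is invariably low-spin. The d⁵ configuration leaves the e_g set evenly filled (or empty) — no strong Jahn–Teller driving force.
[Cu(H₂O)₆]²⁺: Water is neutral; balancing the +2 overall charge requires Cu(II). Cu sits in group 11, so the d-electron count is 11 − 2 = 9. The t₂g⁶e_g³ configuration has an unevenly filled e_g set; the Jahn–Teller theorem predicts a tetragonal distortion (typically axial elongation) to lift the degeneracy.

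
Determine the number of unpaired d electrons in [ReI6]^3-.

2

Each iodide is −1; balancing the −3 overall charge requires Re(III).
Group 7 minus oxidation state 3 gives a d⁴ configuration.
The spin state decides the count: a 5d ion has a large Δₒ and is invariably low-spin.
An octahedral low-spin d⁴ ion is t₂g⁴e_g⁰, giving 2 unpaired electrons.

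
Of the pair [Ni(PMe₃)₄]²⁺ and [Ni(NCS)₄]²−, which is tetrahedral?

For [Ni(PMe₃)₄]²⁺: Trimethylphosphine is neutral; balancing the +2 overall charge requires Ni(II). Group 10 minus oxidation state 2 gives a d⁸ configuration. Trimethylphosphine is a strong-field ligand (high in the spectrochemical series). A 3d d⁸ ion with strong-field ligands gains enough CFSE to favour square planar over tetrahedral. → square planar.
For [Ni(NCS)₄]²−: Summing ligand charges against the −2 overall charge gives an oxidation state of +2 for nickel. Nickel is a group-10 element; Ni(II) is therefore d⁸. Isothiocyanate is a weak-field ligand. With weak-field ligands the CFSE gain from square planar is small, so a 3d d⁸ ion takes the sterically preferred tetrahedral geometry. → tetrahedral.

[Ni(NCS)₄]²−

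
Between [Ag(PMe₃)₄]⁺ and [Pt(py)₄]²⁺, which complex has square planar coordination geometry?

For [Ag(PMe₃)₄]⁺: Summing ligand charges against the +1 overall charge gives an oxidation state of +1 for silver. Silver is a group-11 element; Ag(I) is therefore d¹⁰. A d¹⁰ ion has no crystal-field stabilisation preference between square planar and tetrahedral, so four ligands adopt the sterically favoured tetrahedral geometry. → tetrahedral.
For [Pt(py)₄]²⁺: Ligand charges: pyridine is neutral. With an overall charge of +2 the platinum centre must be in the +2 oxidation state. Group 10 minus oxidation state 2 gives a d⁸ configuration. A 5d d⁸ ion has a large crystal-field splitting; square planar leaves the high-energy d_{x²−y²} orbital empty and maximises CFSE. → square planar.

[Pt(py)₄]²⁺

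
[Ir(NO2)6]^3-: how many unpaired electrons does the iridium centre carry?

Summing ligand charges against the −3 overall charge gives an oxidation state of +3 for iridium.
Group 9 minus oxidation state 3 gives a d⁶ configuration.
The spin state decides the count: a 5d ion has a large Δₒ and is invariably low-spin.
An octahedral low-spin d⁶ ion is t₂g⁶e_g⁰, giving 0 unpaired electrons.

0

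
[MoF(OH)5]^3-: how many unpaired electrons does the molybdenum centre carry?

3 unpaired electrons

Ligand charges: each fluoride is −1; each hydroxide is −1. With an overall charge of −3 the molybdenum centre must be in the +3 oxidation state.
Molybdenum is a group-6 element; Mo(III) is therefore d³.
In an octahedral field the d³ configuration is t₂g³e_g⁰ (only one arrangement possible), giving 3 unpaired electrons.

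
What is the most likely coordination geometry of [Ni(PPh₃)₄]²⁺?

Ligand charges: triphenylphosphine is neutral. With an overall charge of +2 the nickel centre must be in the +2 oxidation state.
Ni sits in group 10, so the d-electron count is 10 − 2 = 8.
Coordination number: 4.
Triphenylphosphine is a strong-field ligand (high in the spectrochemical series).
A 3d d⁸ ion with strong-field ligands gains enough CFSE to favour square planar over tetrahedral.

square planar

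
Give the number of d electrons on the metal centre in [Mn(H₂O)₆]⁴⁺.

d³

Summing ligand charges against the +4 overall charge gives an oxidation state of +4 for manganese.
Group 7 minus oxidation state 4 gives a d³ configuration.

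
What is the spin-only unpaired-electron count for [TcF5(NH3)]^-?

3

Ligand charges: each fluoride is −1; ammonia is neutral. With an overall charge of −1 the technetium centre must be in the +4 oxidation state.
Technetium is a group-7 element; Tc(IV) is therefore d³.
In an octahedral field the d³ configuration is t₂g³e_g⁰ (only one arrangement possible), giving 3 unpaired electrons.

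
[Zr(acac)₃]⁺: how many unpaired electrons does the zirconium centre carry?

Ligand charges: each acetylacetonate is −1. With an overall charge of +1 the zirconium centre must be in the +4 oxidation state.
Group 4 minus oxidation state 4 gives a d⁰ configuration.
Counting donor atoms: 3×acetylacetonate (bidentate) → 6 donors. Coordination number = 6.
In an octahedral field the d⁰ configuration is t₂g⁰e_g⁰, giving 0 unpaired electrons.

0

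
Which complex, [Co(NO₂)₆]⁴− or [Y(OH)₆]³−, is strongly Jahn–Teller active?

[Co(NO₂)₆]⁴−: Ligand charges: each nitro (N-bound nitrite) is −1. With an overall charge of −4 the cobalt centre must be in the +2 oxidation state. Group 9 minus oxidation state 2 gives a d⁷ configuration. Nitro (N-bound nitrite) is a strong-field ligand (high in the spectrochemical series) for a first-row metal, so the complex is low-spin. The t₂g⁶e_g¹ (low-spin) configuration has an unevenly filled e_g set; the Jahn–Teller theorem predicts a tetragonal distortion (typically axial elongation) to lift the degeneracy.
[Y(OH)₆]³−: Each hydroxide is −1; balancing the −3 overall charge requires Y(III). Group 3 minus oxidation state 3 gives a d⁰ configuration. The d⁰ configuration leaves the e_g set evenly filled (or empty) — no strong Jahn–Teller driving force.

[Co(NO₂)₆]⁴−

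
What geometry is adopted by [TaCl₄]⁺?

tetrahedral

Each chloride is −1; balancing the +1 overall charge requires Ta(V).
Ta sits in group 5, so the d-electron count is 5 − 5 = 0.
Coordination number: 4.
A d⁰ ion has no crystal-field stabilisation preference between square planar and tetrahedral, so four ligands adopt the sterically favoured tetrahedral geometry.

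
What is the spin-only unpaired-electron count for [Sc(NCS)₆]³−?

Ligand charges: each isothiocyanate is −1. With an overall charge of −3 the scandium centre must be in the +3 oxidation state.
Group 3 minus oxidation state 3 gives a d⁰ configuration.
In an octahedral field the d⁰ configuration is t₂g⁰e_g⁰, giving 0 unpaired electrons.

0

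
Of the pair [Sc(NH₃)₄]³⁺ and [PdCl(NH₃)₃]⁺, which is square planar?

[PdCl(NH₃)₃]⁺

For [Sc(NH₃)₄]³⁺: Ligand charges: ammonia is neutral. With an overall charge of +3 the scandium centre must be in the +3 oxidation state. Scandium is a group-3 element; Sc(III) is therefore d⁰. A d⁰ ion has no crystal-field stabilisation preference between square planar and tetrahedral, so four ligands adopt the sterically favoured tetrahedral geometry. → tetrahedral.
For [PdCl(NH₃)₃]⁺: Ligand charges: each chloride is −1; ammonia is neutral. With an overall charge of +1 the palladium centre must be in the +2 oxidation state. Group 10 minus oxidation state 2 gives a d⁸ configuration. A 4d d⁸ ion has a large crystal-field splitting; square planar leaves the high-energy d_{x²−y²} orbital empty and maximises CFSE. → square planar.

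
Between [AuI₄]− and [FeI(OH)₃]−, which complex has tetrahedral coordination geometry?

[FeI(OH)₃]−

For [AuI₄]−: Summing ligand charges against the −1 overall charge gives an oxidation state of +3 for gold. Group 11 minus oxidation state 3 gives a d⁸ configuration. A 5d d⁸ ion has a large crystal-field splitting; square planar leaves the high-energy d_{x²−y²} orbital empty and maximises CFSE. → square planar.
For [FeI(OH)₃]−: Ligand charges: each iodide is −1; each hydroxide is −1. With an overall charge of −1 the iron centre must be in the +3 oxidation state. Group 8 minus oxidation state 3 gives a d⁵ configuration. A high-spin d⁵ ion has zero CFSE in either geometry, so four ligands adopt the sterically favoured tetrahedral geometry. → tetrahedral.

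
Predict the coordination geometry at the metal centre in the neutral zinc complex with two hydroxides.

Ligand charges: each hydroxide is −1. With an overall charge of 0 the zinc centre must be in the +2 oxidation state.
Zn sits in group 12, so the d-electron count is 12 − 2 = 10.
With 2 monodentate ligands the coordination number is 2.
A d¹⁰ ion with only two ligands adopts a linear arrangement (sp hybridisation; no CFSE preference).

linear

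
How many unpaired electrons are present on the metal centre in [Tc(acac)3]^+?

Ligand charges: each acetylacetonate is −1. With an overall charge of +1 the technetium centre must be in the +4 oxidation state.
Group 7 minus oxidation state 4 gives a d³ configuration.
Counting donor atoms: 3×acetylacetonate (bidentate) → 6 donors. Coordination number = 6.
In an octahedral field the d³ configuration is t₂g³e_g⁰ (only one arrangement possible), giving 3 unpaired electrons.

3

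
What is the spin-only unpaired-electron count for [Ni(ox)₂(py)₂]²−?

2

Summing ligand charges against the −2 overall charge gives an oxidation state of +2 for nickel.
Group 10 minus oxidation state 2 gives a d⁸ configuration.
Counting donor atoms: 2×oxalate (bidentate) → 4 donors; 2×pyridine (monodentate) → 2 donors. Coordination number = 6.
In an octahedral field the d⁸ configuration is t₂g⁶e_g² (only one arrangement possible), giving 2 unpaired electrons.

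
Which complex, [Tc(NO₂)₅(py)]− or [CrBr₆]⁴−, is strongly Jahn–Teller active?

[Tc(NO₂)₅(py)]−: Summing ligand charges against the −1 overall charge gives an oxidation state of +4 for technetium. Technetium is a group-7 element; Tc(IV) is therefore d³. The d³ configuration leaves the e_g set evenly filled (or empty) — no strong Jahn–Teller driving force.
[CrBr₆]⁴−: Each bromide is −1; balancing the −4 overall charge requires Cr(II). Cr sits in group 6, so the d-electron count is 6 − 2 = 4. Bromide is a weak-field ligand for a first-row metal, so the complex is high-spin. The t₂g³e_g¹ (high-spin) configuration has an unevenly filled e_g set; the Jahn–Teller theorem predicts a tetragonal distortion (typically axial elongation) to lift the degeneracy.

[CrBr₆]⁴−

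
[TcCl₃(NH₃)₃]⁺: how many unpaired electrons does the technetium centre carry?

3

Each chloride is −1; ammonia is neutral; balancing the +1 overall charge requires Tc(IV).
Technetium is a group-7 element; Tc(IV) is therefore d³.
In an octahedral field the d³ configuration is t₂g³e_g⁰ (only one arrangement possible), giving 3 unpaired electrons.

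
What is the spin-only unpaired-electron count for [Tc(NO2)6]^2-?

Summing ligand charges against the −2 overall charge gives an oxidation state of +4 for technetium.
Tc sits in group 7, so the d-electron count is 7 − 4 = 3.
In an octahedral field the d³ configuration is t₂g³e_g⁰ (only one arrangement possible), giving 3 unpaired electrons.

3 unpaired electrons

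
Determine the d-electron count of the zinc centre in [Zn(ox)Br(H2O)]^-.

Each oxalate is −2; each bromide is −1; water is neutral; balancing the −1 overall charge requires Zn(II).
Zn sits in group 12, so the d-electron count is 12 − 2 = 10.

d10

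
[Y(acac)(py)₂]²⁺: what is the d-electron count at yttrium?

Summing ligand charges against the +2 overall charge gives an oxidation state of +3 for yttrium.
Yttrium is a group-3 element; Y(III) is therefore d⁰.

d0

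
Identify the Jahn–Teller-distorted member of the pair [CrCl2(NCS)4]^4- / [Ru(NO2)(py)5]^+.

[CrCl2(NCS)4]^4-

[CrCl2(NCS)4]^4-: Each chloride is −1; each isothiocyanate is −1; balancing the −4 overall charge requires Cr(II). Group 6 minus oxidation state 2 gives a d⁴ configuration. Chloride and isothiocyanate are weak-field ligands for a first-row metal, so the complex is high-spin. The t₂g³e_g¹ (high-spin) configuration has an unevenly filled e_g set; the Jahn–Teller theorem predicts a tetragonal distortion (typically axial elongation) to lift the degeneracy.
[Ru(NO2)(py)5]^+: Ligand charges: each nitro (N-bound nitrite) is −1; pyridine is neutral. With an overall charge of +1 the ruthenium centre must be in the +2 oxidation state. Ruthenium is a group-8 element; Ru(II) is therefore d⁶. A 4d ion has a large Δₒ and is invariably low-spin. The d⁶ configuration leaves the e_g set evenly filled (or empty) — no strong Jahn–Teller driving force.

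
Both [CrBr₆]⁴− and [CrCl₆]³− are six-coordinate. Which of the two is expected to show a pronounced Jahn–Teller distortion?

[CrBr₆]⁴−

[CrBr₆]⁴−: Summing ligand charges against the −4 overall charge gives an oxidation state of +2 for chromium. Chromium is a group-6 element; Cr(II) is therefore d⁴. Bromide is a weak-field ligand for a first-row metal, so the complex is high-spin. The t₂g³e_g¹ (high-spin) configuration has an unevenly filled e_g set; the Jahn–Teller theorem predicts a tetragonal distortion (typically axial elongation) to lift the degeneracy.
[CrCl₆]³−: Ligand charges: each chloride is −1. With an overall charge of −3 the chromium centre must be in the +3 oxidation state. Group 6 minus oxidation state 3 gives a d³ configuration. The d³ configuration leaves the e_g set evenly filled (or empty) — no strong Jahn–Teller driving force.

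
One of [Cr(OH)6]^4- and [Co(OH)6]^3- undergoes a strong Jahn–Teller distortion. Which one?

[Cr(OH)6]^4-: Each hydroxide is −1; balancing the −4 overall charge requires Cr(II). Chromium is a group-6 element; Cr(II) is therefore d⁴. Hydroxide is a weak-field ligand for a first-row metal, so the complex is high-spin. The t₂g³e_g¹ (high-spin) configuration has an unevenly filled e_g set; the Jahn–Teller theorem predicts a tetragonal distortion (typically axial elongation) to lift the degeneracy.
[Co(OH)6]^3-: Summing ligand charges against the −3 overall charge gives an oxidation state of +3 for cobalt. Cobalt is a group-9 element; Co(III) is therefore d⁶. Co(III) has an exceptionally large octahedral splitting and is low-spin with essentially every ligand except fluoride. The d⁶ configuration leaves the e_g set evenly filled (or empty) — no strong Jahn–Teller driving force.

[Cr(OH)6]^4-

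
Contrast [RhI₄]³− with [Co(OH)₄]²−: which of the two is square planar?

[RhI₄]³−

For [RhI₄]³−: Ligand charges: each iodide is −1. With an overall charge of −3 the rhodium centre must be in the +1 oxidation state. Rhodium is a group-9 element; Rh(I) is therefore d⁸. A 4d d⁸ ion has a large crystal-field splitting; square planar leaves the high-energy d_{x²−y²} orbital empty and maximises CFSE. → square planar.
For [Co(OH)₄]²−: Summing ligand charges against the −2 overall charge gives an oxidation state of +2 for cobalt. Group 9 minus oxidation state 2 gives a d⁷ configuration. For a high-spin 3d d⁷ ion with weak-field ligands the small Δₜ gives little square-planar CFSE advantage, so four ligands adopt the sterically favoured tetrahedral geometry. → tetrahedral.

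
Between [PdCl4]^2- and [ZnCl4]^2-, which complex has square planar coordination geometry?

For [PdCl4]^2-: Each chloride is −1; balancing the −2 overall charge requires Pd(II). Pd sits in group 10, so the d-electron count is 10 − 2 = 8. A 4d d⁸ ion has a large crystal-field splitting; square planar leaves the high-energy d_{x²−y²} orbital empty and maximises CFSE. → square planar.
For [ZnCl4]^2-: Each chloride is −1; balancing the −2 overall charge requires Zn(II). Zn sits in group 12, so the d-electron count is 12 − 2 = 10. A d¹⁰ ion has no crystal-field stabilisation preference between square planar and tetrahedral, so four ligands adopt the sterically favoured tetrahedral geometry. → tetrahedral.

[PdCl4]^2-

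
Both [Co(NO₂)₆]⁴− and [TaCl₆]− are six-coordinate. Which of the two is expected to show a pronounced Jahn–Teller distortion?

[Co(NO₂)₆]⁴−: Summing ligand charges against the −4 overall charge gives an oxidation state of +2 for cobalt. Co sits in group 9, so the d-electron count is 9 − 2 = 7. Nitro (N-bound nitrite) is a strong-field ligand (high in the spectrochemical series) for a first-row metal, so the complex is low-spin. The t₂g⁶e_g¹ (low-spin) configuration has an unevenly filled e_g set; the Jahn–Teller theorem predicts a tetragonal distortion (typically axial elongation) to lift the degeneracy.
[TaCl₆]−: Each chloride is −1; balancing the −1 overall charge requires Ta(V). Ta sits in group 5, so the d-electron count is 5 − 5 = 0. The d⁰ configuration leaves the e_g set evenly filled (or empty) — no strong Jahn–Teller driving force.

[Co(NO₂)₆]⁴−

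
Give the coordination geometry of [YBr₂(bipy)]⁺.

tetrahedral

Summing ligand charges against the +1 overall charge gives an oxidation state of +3 for yttrium.
Yttrium is a group-3 element; Y(III) is therefore d⁰.
Counting donor atoms: 2×bromide (monodentate) → 2 donors; 1×2,2′-bipyridine (bidentate) → 2 donors. Coordination number = 4.
A d⁰ ion has no crystal-field stabilisation preference between square planar and tetrahedral, so four ligands adopt the sterically favoured tetrahedral geometry.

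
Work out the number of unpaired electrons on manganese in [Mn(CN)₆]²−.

Summing ligand charges against the −2 overall charge gives an oxidation state of +4 for manganese.
Mn sits in group 7, so the d-electron count is 7 − 4 = 3.
In an octahedral field the d³ configuration is t₂g³e_g⁰ (only one arrangement possible), giving 3 unpaired electrons.

3 unpaired electrons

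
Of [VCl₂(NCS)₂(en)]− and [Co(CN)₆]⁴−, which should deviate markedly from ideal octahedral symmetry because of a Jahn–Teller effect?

[VCl₂(NCS)₂(en)]−: Each chloride is −1; each isothiocyanate is −1; ethylenediamine is neutral; balancing the −1 overall charge requires V(III). Vanadium is a group-5 element; V(III) is therefore d². The d² configuration leaves the e_g set evenly filled (or empty) — no strong Jahn–Teller driving force.
[Co(CN)₆]⁴−: Each cyanide is −1; balancing the −4 overall charge requires Co(II). Co sits in group 9, so the d-electron count is 9 − 2 = 7. Cyanide is a strong-field ligand (high in the spectrochemical series) for a first-row metal, so the complex is low-spin. The t₂g⁶e_g¹ (low-spin) configuration has an unevenly filled e_g set; the Jahn–Teller theorem predicts a tetragonal distortion (typically axial elongation) to lift the degeneracy.

[Co(CN)₆]⁴−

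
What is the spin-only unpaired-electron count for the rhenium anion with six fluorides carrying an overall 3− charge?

Each fluoride is −1; balancing the −3 overall charge requires Re(III).
Rhenium is a group-7 element; Re(III) is therefore d⁴.
The spin state decides the count: a 5d ion has a large Δₒ and is invariably low-spin.
An octahedral low-spin d⁴ ion is t₂g⁴e_g⁰, giving 2 unpaired electrons.

2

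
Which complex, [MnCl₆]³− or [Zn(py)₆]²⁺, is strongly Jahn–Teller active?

[MnCl₆]³−: Summing ligand charges against the −3 overall charge gives an oxidation state of +3 for manganese. Group 7 minus oxidation state 3 gives a d⁴ configuration. Chloride is a weak-field ligand for a first-row metal, so the complex is high-spin. The t₂g³e_g¹ (high-spin) configuration has an unevenly filled e_g set; the Jahn–Teller theorem predicts a tetragonal distortion (typically axial elongation) to lift the degeneracy.
[Zn(py)₆]²⁺: Pyridine is neutral; balancing the +2 overall charge requires Zn(II). Zn sits in group 12, so the d-electron count is 12 − 2 = 10. The d¹⁰ configuration leaves the e_g set evenly filled (or empty) — no strong Jahn–Teller driving force.

[MnCl₆]³−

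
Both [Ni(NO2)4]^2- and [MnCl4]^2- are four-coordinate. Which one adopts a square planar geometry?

[Ni(NO2)4]^2-

For [Ni(NO2)4]^2-: Ligand charges: each nitro (N-bound nitrite) is −1. With an overall charge of −2 the nickel centre must be in the +2 oxidation state. Nickel is a group-10 element; Ni(II) is therefore d⁸. Nitro (N-bound nitrite) is a strong-field ligand (high in the spectrochemical series). A 3d d⁸ ion with strong-field ligands gains enough CFSE to favour square planar over tetrahedral. → square planar.
For [MnCl4]^2-: Ligand charges: each chloride is −1. With an overall charge of −2 the manganese centre must be in the +2 oxidation state. Group 7 minus oxidation state 2 gives a d⁵ configuration. A high-spin d⁵ ion has zero CFSE in either geometry, so four ligands adopt the sterically favoured tetrahedral geometry. → tetrahedral.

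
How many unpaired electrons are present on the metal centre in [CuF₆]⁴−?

1 unpaired electron

Each fluoride is −1; balancing the −4 overall charge requires Cu(II).
Copper is a group-11 element; Cu(II) is therefore d⁹.
In an octahedral field the d⁹ configuration is t₂g⁶e_g³ (only one arrangement possible), giving 1 unpaired electron.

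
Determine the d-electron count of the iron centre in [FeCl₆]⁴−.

Summing ligand charges against the −4 overall charge gives an oxidation state of +2 for iron.
Group 8 minus oxidation state 2 gives a d⁶ configuration.

d6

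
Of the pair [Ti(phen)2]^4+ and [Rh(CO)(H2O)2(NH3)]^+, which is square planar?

[Rh(CO)(H2O)2(NH3)]^+

For [Ti(phen)2]^4+: Ligand charges: 1,10-phenanthroline is neutral. With an overall charge of +4 the titanium centre must be in the +4 oxidation state. Group 4 minus oxidation state 4 gives a d⁰ configuration. A d⁰ ion has no crystal-field stabilisation preference between square planar and tetrahedral, so four ligands adopt the sterically favoured tetrahedral geometry. → tetrahedral.
For [Rh(CO)(H2O)2(NH3)]^+: Carbonyl is neutral; water is neutral; ammonia is neutral; balancing the +1 overall charge requires Rh(I). Rh sits in group 9, so the d-electron count is 9 − 1 = 8. A 4d d⁸ ion has a large crystal-field splitting; square planar leaves the high-energy d_{x²−y²} orbital empty and maximises CFSE. → square planar.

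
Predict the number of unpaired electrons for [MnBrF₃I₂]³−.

Summing ligand charges against the −3 overall charge gives an oxidation state of +3 for manganese.
Group 7 minus oxidation state 3 gives a d⁴ configuration.
The spin state decides the count: Bromide, fluoride, and iodide are weak-field ligands for a first-row metal, so the complex is high-spin.
An octahedral high-spin d⁴ ion is t₂g³e_g¹, giving 4 unpaired electrons.

4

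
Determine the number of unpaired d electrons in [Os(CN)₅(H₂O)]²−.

Ligand charges: each cyanide is −1; water is neutral. With an overall charge of −2 the osmium centre must be in the +3 oxidation state.
Group 8 minus oxidation state 3 gives a d⁵ configuration.
The spin state decides the count: a 5d ion has a large Δₒ and is invariably low-spin.
An octahedral low-spin d⁵ ion is t₂g⁵e_g⁰, giving 1 unpaired electron.

1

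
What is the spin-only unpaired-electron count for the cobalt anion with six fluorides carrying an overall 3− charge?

Summing ligand charges against the −3 overall charge gives an oxidation state of +3 for cobalt.
Cobalt is a group-9 element; Co(III) is therefore d⁶.
The spin state decides the count: fluoride is the one ligand weak enough to leave Co(III) high-spin — [CoF₆]³⁻ is the classic exception.
An octahedral high-spin d⁶ ion is t₂g⁴e_g², giving 4 unpaired electrons.

4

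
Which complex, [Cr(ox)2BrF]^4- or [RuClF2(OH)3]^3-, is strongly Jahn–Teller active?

[Cr(ox)2BrF]^4-

[Cr(ox)2BrF]^4-: Each oxalate is −2; each bromide is −1; each fluoride is −1; balancing the −4 overall charge requires Cr(II). Group 6 minus oxidation state 2 gives a d⁴ configuration. Bromide, fluoride, and oxalate are weak-field ligands for a first-row metal, so the complex is high-spin. The t₂g³e_g¹ (high-spin) configuration has an unevenly filled e_g set; the Jahn–Teller theorem predicts a tetragonal distortion (typically axial elongation) to lift the degeneracy.
[RuClF2(OH)3]^3-: Summing ligand charges against the −3 overall charge gives an oxidation state of +3 for ruthenium. Ru sits in group 8, so the d-electron count is 8 − 3 = 5. A 4d ion has a large Δₒ and is invariably low-spin. The d⁵ configuration leaves the e_g set evenly filled (or empty) — no strong Jahn–Teller driving force.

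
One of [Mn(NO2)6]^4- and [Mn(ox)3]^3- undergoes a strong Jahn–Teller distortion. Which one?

[Mn(ox)3]^3-

[Mn(NO2)6]^4-: Ligand charges: each nitro (N-bound nitrite) is −1. With an overall charge of −4 the manganese centre must be in the +2 oxidation state. Manganese is a group-7 element; Mn(II) is therefore d⁵. Nitro (N-bound nitrite) is a strong-field ligand (high in the spectrochemical series) for a first-row metal, so the complex is low-spin. The d⁵ configuration leaves the e_g set evenly filled (or empty) — no strong Jahn–Teller driving force.
[Mn(ox)3]^3-: Each oxalate is −2; balancing the −3 overall charge requires Mn(III). Manganese is a group-7 element; Mn(III) is therefore d⁴. Oxalate is a weak-field ligand for a first-row metal, so the complex is high-spin. The t₂g³e_g¹ (high-spin) configuration has an unevenly filled e_g set; the Jahn–Teller theorem predicts a tetragonal distortion (typically axial elongation) to lift the degeneracy.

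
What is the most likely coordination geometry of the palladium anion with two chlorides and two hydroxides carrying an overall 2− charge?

square planar

Ligand charges: each chloride is −1; each hydroxide is −1. With an overall charge of −2 the palladium centre must be in the +2 oxidation state.
Group 10 minus oxidation state 2 gives a d⁸ configuration.
With 4 monodentate ligands the coordination number is 4.
A 4d d⁸ ion has a large crystal-field splitting; square planar leaves the high-energy d_{x²−y²} orbital empty and maximises CFSE.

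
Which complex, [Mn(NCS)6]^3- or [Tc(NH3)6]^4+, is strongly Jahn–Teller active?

[Mn(NCS)6]^3-

[Mn(NCS)6]^3-: Each isothiocyanate is −1; balancing the −3 overall charge requires Mn(III). Group 7 minus oxidation state 3 gives a d⁴ configuration. Isothiocyanate is a weak-field ligand for a first-row metal, so the complex is high-spin. The t₂g³e_g¹ (high-spin) configuration has an unevenly filled e_g set; the Jahn–Teller theorem predicts a tetragonal distortion (typically axial elongation) to lift the degeneracy.
[Tc(NH3)6]^4+: Ammonia is neutral; balancing the +4 overall charge requires Tc(IV). Group 7 minus oxidation state 4 gives a d³ configuration. The d³ configuration leaves the e_g set evenly filled (or empty) — no strong Jahn–Teller driving force.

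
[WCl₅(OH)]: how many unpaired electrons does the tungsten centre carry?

0 unpaired electrons

Summing ligand charges against the 0 overall charge gives an oxidation state of +6 for tungsten.
W sits in group 6, so the d-electron count is 6 − 6 = 0.
In an octahedral field the d⁰ configuration is t₂g⁰e_g⁰, giving 0 unpaired electrons.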